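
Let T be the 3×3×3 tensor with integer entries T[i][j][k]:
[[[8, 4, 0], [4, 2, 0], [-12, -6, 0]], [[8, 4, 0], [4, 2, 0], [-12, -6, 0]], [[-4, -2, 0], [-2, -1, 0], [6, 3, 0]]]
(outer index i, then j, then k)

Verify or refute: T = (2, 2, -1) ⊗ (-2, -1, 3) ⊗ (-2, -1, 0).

Reconstruct entrywise from the claimed factors. For example, T[2,0,1] = -2 and Σₗ aₗ[2]bₗ[0]cₗ[1] = (-1)·(-2)·(-1) = -2; checking all 27 entries, every one matches. The claim holds.

Yes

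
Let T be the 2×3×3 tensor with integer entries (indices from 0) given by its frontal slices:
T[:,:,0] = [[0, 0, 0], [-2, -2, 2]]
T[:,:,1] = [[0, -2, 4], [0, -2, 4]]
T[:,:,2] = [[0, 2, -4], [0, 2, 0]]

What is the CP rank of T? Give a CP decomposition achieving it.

rank(T) = 3

Lower bound: in the mode-3 unfolding of T (rows indexed by k, columns by (i,j)) the 3×3 minor on rows k ∈ {0, 1, 2}, columns (i,j) ∈ {(0,1), (1,0), (1,2)} is det [[0, -2, 2], [-2, 0, 4], [2, 0, 0]] = -16 ≠ 0, so that unfolding has rank ≥ 3 and hence rank(T) ≥ 3 (CP rank is at least every unfolding rank, though it can be larger).
Upper bound: T is a sum of 3 rank-1 terms, T = (0, 1) ⊗ (0, 0, 1) ⊗ (4, 0, 4) + (0, 1) ⊗ (1, 1, 1) ⊗ (-2, 0, 0) + (1, 1) ⊗ (0, 1, -2) ⊗ (0, -2, 2) (one valid choice — decompositions are not unique — normalised so each a, b is primitive with positive first nonzero entry; check it by expanding all entries), so rank(T) ≤ 3.
These bounds meet, so rank(T) = 3.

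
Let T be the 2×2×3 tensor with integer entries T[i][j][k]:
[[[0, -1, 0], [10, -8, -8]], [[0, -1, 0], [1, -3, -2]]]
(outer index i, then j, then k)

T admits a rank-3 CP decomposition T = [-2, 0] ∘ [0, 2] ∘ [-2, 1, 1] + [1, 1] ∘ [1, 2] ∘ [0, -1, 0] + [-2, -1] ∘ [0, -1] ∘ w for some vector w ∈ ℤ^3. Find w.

Subtract the known terms from T to get the rank-1 residual R = [-2, -1] ∘ [0, -1] ∘ w, so R[i,j,k] = a[i]·b[j]·w[k]. Pick indices with nonzero a[0]·b[1] = (-2)·(-1) = 2. Only the fibre through (0,1,·) is needed: R[0,1,:] = T[0,1,:] − Σₗ aₗ[0]bₗ[1]cₗ = [10, -8, -8] − (-2)·(2)·[-2, 1, 1] − (1)·(2)·[0, -1, 0] = [2, -2, -4]. Then w[k] = R[0,1,k] / 2 for each k, giving w = [2, -2, -4] / 2 = [1, -1, -2].

w = [1, -1, -2]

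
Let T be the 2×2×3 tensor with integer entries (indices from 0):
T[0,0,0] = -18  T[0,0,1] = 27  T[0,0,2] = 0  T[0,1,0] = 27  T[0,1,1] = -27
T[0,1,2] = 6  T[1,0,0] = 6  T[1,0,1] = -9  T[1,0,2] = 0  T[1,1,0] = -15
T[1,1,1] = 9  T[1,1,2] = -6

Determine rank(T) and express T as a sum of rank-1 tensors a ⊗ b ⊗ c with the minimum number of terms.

Lower bound: in the mode-1 unfolding of T (rows indexed by i, columns by (j,k)) the 2×2 minor on rows i ∈ {0, 1}, columns (j,k) ∈ {(0,0), (1,0)} is det [[-18, 27], [6, -15]] = 108 ≠ 0, so that unfolding has rank ≥ 2 and hence rank(T) ≥ 2 (CP rank is at least every unfolding rank, though it can be larger).
Upper bound: with S_k = T[:,:,k], the two rank-1 terms a₁b₁ᵀ, a₂b₂ᵀ are the rank-1 members of the pencil x·S₀ + y·S₁.
det(x·S₀ + y·S₁) is 108·x² − 162·xy = 54·(2·x − 3·y)(x), vanishing at (x:y) = (3:2) and (0:1).
M₁ = 3·S₀ + 2·S₁ = [[0, 27], [0, -27]] = 27·(1, -1)(0, 1)ᵀ and M₂ = S₁ = [[27, -27], [-9, 9]] = 9·(3, -1)(1, -1)ᵀ, so take a₁ = (1, -1), b₁ = (0, 1), a₂ = (3, -1), b₂ = (1, -1).
Each slice is an integer combination of E₁ = a₁b₁ᵀ and E₂ = a₂b₂ᵀ: S₀ = 9·E₁ − 6·E₂, S₁ = 9·E₂, S₂ = 6·E₁; reading off coefficients, c₁ = (9, 0, 6) and c₂ = (-6, 9, 0).
Hence T = (1, -1) ⊗ (0, 1) ⊗ (9, 0, 6) + (3, -1) ⊗ (1, -1) ⊗ (-6, 9, 0), so rank(T) ≤ 2.
These bounds meet, so rank(T) = 2.

rank(T) = 2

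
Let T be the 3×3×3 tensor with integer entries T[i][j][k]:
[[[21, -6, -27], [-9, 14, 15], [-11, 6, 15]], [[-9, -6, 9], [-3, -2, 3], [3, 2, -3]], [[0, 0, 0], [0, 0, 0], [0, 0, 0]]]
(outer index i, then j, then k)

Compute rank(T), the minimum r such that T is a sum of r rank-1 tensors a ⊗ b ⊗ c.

Lower bound: in the mode-3 unfolding of T (rows indexed by k, columns by (i,j)) the 2×2 minor on rows k ∈ {0, 1}, columns (i,j) ∈ {(0,0), (0,1)} is det [[21, -9], [-6, 14]] = 240 ≠ 0, so that unfolding has rank ≥ 2 and hence rank(T) ≥ 2 (CP rank is at least every unfolding rank, though it can be larger).
Upper bound: with S_k = T[:,:,k], the two rank-1 terms a₁b₁ᵀ, a₂b₂ᵀ are the rank-1 members of the pencil x·S₀ + y·S₁.
The 2×2 minor of x·S₀ + y·S₁ on rows {0,1}, columns {0,1} is −144·x² + 48·xy + 96·y² = (-48)·(3·x + 2·y)(x − y), vanishing at (x:y) = (2:-3) and (1:1).
M₁ = 2·S₀ − 3·S₁ = [[60, -60, -40], [0, 0, 0], [0, 0, 0]] = 20·[1, 0, 0][3, -3, -2]ᵀ and M₂ = S₀ + S₁ = [[15, 5, -5], [-15, -5, 5], [0, 0, 0]] = 5·[1, -1, 0][3, 1, -1]ᵀ, so take a₁ = [1, 0, 0], b₁ = [3, -3, -2], a₂ = [1, -1, 0], b₂ = [3, 1, -1].
Each slice is an integer combination of E₁ = a₁b₁ᵀ and E₂ = a₂b₂ᵀ: S₀ = 4·E₁ + 3·E₂, S₁ = −4·E₁ + 2·E₂, S₂ = −6·E₁ − 3·E₂; reading off coefficients, c₁ = [4, -4, -6] and c₂ = [3, 2, -3].
Hence T = [1, 0, 0] ⊗ [3, -3, -2] ⊗ [4, -4, -6] + [1, -1, 0] ⊗ [3, 1, -1] ⊗ [3, 2, -3], so rank(T) ≤ 2.
These bounds meet, so rank(T) = 2.

2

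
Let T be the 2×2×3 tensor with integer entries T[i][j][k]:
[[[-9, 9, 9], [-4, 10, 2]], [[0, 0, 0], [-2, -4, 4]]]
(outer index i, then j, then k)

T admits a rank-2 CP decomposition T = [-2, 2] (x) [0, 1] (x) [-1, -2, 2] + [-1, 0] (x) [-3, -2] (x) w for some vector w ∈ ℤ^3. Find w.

w = [-3, 3, 3]

Subtract the known terms from T to get the rank-1 residual R = [-1, 0] (x) [-3, -2] (x) w, so R[i,j,k] = a[i]·b[j]·w[k]. Pick indices with nonzero a[0]·b[0] = (-1)·(-3) = 3. Only the fibre through (0,0,·) is needed: R[0,0,:] = T[0,0,:] − Σₗ aₗ[0]bₗ[0]cₗ = [-9, 9, 9] − (-2)·(0)·[-1, -2, 2] = [-9, 9, 9]. Then w[k] = R[0,0,k] / 3 for each k, giving w = [-9, 9, 9] / 3 = [-3, 3, 3].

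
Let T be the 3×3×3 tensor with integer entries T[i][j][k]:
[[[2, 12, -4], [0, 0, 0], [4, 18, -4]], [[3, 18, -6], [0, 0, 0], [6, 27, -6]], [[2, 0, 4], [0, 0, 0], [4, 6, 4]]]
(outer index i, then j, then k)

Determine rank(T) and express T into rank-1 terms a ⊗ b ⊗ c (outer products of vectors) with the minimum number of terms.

Lower bound: the mode-1 unfolding of T (rows indexed by i, columns by (j,k) = (0,0), (0,1), (0,2), (1,0), (1,1), (1,2), (2,0), (2,1), (2,2)) is [[2, 12, -4, 0, 0, 0, 4, 18, -4], [3, 18, -6, 0, 0, 0, 6, 27, -6], [2, 0, 4, 0, 0, 0, 4, 6, 4]].
There the 2×2 minor on rows i ∈ {0, 2}, columns (j,k) ∈ {(0,0), (0,1)} is det [[2, 12], [2, 0]] = -24 ≠ 0, so this unfolding has rank ≥ 2; CP rank is at least every unfolding rank, so rank(T) ≥ 2. (Unfolding ranks only ever bound the CP rank from below — rank(T) can be strictly larger than all of them — so the matching upper bound has to come from an explicit 2-term decomposition.)
Upper bound — finding two terms. Write S_k = T[:,:,k] for the frontal slices: S₀ = [[2, 0, 4], [3, 0, 6], [2, 0, 4]], S₁ = [[12, 0, 18], [18, 0, 27], [0, 0, 6]], S₂ = [[-4, 0, -4], [-6, 0, -6], [4, 0, 4]].
If T = a₁ ⊗ b₁ ⊗ c₁ + a₂ ⊗ b₂ ⊗ c₂ then each S_k = c₁[k]·a₁b₁ᵀ + c₂[k]·a₂b₂ᵀ. S₀ and S₁ are linearly independent, so a₁b₁ᵀ and a₂b₂ᵀ must span the same plane of matrices: they are the rank-1 matrices of the form x·S₀ + y·S₁.
The 2×2 minor of x·S₀ + y·S₁ on rows {0,2}, columns {0,2} is 24·xy + 72·y² = 24·(x + 3·y)(y), vanishing at (x:y) = (3:-1) and (1:0).
M₁ = 3·S₀ − S₁ = [[-6, 0, -6], [-9, 0, -9], [6, 0, 6]] = (-3)·(2, 3, -2)(1, 0, 1)ᵀ and M₂ = S₀ = [[2, 0, 4], [3, 0, 6], [2, 0, 4]] = (2, 3, 2)(1, 0, 2)ᵀ, so take a₁ = (2, 3, -2), b₁ = (1, 0, 1), a₂ = (2, 3, 2), b₂ = (1, 0, 2).
Each slice is an integer combination of E₁ = a₁b₁ᵀ and E₂ = a₂b₂ᵀ: S₀ = E₂, S₁ = 3·E₁ + 3·E₂, S₂ = −2·E₁; reading off coefficients, c₁ = (0, 3, -2) and c₂ = (1, 3, 0).
Hence T = (2, 3, -2) ⊗ (1, 0, 1) ⊗ (0, 3, -2) + (2, 3, 2) ⊗ (1, 0, 2) ⊗ (1, 3, 0), so rank(T) ≤ 2.
These bounds meet, so rank(T) = 2.

rank(T) = 2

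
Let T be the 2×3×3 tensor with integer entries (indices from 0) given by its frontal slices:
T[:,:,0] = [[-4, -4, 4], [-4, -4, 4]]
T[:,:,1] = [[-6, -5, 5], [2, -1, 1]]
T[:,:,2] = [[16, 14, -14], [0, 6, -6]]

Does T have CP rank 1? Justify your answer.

No

The mode-1 unfolding of T (rows indexed by i, columns by (j,k) = (0,0), (0,1), (0,2), (1,0), (1,1), (1,2), (2,0), (2,1), (2,2)) is [[-4, -6, 16, -4, -5, 14, 4, 5, -14], [-4, 2, 0, -4, -1, 6, 4, 1, -6]].
There the 2×2 minor on rows i ∈ {0, 1}, columns (j,k) ∈ {(0,0), (0,1)} is det [[-4, -6], [-4, 2]] = -32 ≠ 0, so this unfolding has rank ≥ 2; CP rank is at least every unfolding rank, so rank(T) ≥ 2.
In particular rank(T) ≥ 2 > 1, so T is not rank-1.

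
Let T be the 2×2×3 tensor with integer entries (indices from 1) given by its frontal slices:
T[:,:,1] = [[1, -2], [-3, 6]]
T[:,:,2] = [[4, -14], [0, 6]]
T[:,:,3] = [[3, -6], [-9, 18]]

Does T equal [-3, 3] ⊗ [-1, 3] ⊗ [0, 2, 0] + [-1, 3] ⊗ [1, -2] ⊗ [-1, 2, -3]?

Yes

Reconstruct entrywise from the claimed factors. For example, T[2,1,2] = 0 and Σₗ aₗ[2]bₗ[1]cₗ[2] = (3)·(-1)·(2) + (3)·(1)·(2) = 0; checking all 12 entries, every one matches. The claim holds.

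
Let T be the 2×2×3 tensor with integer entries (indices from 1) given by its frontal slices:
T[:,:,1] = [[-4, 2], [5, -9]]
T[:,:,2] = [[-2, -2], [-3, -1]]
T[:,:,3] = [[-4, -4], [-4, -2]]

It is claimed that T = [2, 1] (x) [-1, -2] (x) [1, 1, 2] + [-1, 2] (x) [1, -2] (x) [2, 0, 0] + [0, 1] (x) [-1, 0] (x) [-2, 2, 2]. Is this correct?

No

Reconstruct entry (1,2,1) from the claimed factors: Σₗ aₗ[1]bₗ[2]cₗ[1] = (2)·(-2)·(1) + (-1)·(-2)·(2) + (0)·(0)·(-2) = 0, but T[1,2,1] = 2. The claim is false.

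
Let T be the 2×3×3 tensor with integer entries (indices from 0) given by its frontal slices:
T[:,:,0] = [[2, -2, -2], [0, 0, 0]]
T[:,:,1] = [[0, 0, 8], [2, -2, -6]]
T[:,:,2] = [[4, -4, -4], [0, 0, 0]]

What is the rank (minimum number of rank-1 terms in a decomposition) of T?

2

Lower bound: in the mode-3 unfolding of T (rows indexed by k, columns by (i,j)) the 2×2 minor on rows k ∈ {0, 1}, columns (i,j) ∈ {(0,0), (0,2)} is det [[2, -2], [0, 8]] = 16 ≠ 0, so that unfolding has rank ≥ 2 and hence rank(T) ≥ 2 (CP rank is at least every unfolding rank, though it can be larger).
Upper bound: with S_k = T[:,:,k], the two rank-1 terms a₁b₁ᵀ, a₂b₂ᵀ are the rank-1 members of the pencil x·S₀ + y·S₁.
The 2×2 minor of x·S₀ + y·S₁ on rows {0,1}, columns {0,2} is −8·xy − 16·y² = (-8)·(x + 2·y)(y), vanishing at (x:y) = (2:-1) and (1:0).
M₁ = 2·S₀ − S₁ = [[4, -4, -12], [-2, 2, 6]] = 2·[2, -1][1, -1, -3]ᵀ and M₂ = S₀ = [[2, -2, -2], [0, 0, 0]] = 2·[1, 0][1, -1, -1]ᵀ, so take a₁ = [2, -1], b₁ = [1, -1, -3], a₂ = [1, 0], b₂ = [1, -1, -1].
Each slice is an integer combination of E₁ = a₁b₁ᵀ and E₂ = a₂b₂ᵀ: S₀ = 2·E₂, S₁ = −2·E₁ + 4·E₂, S₂ = 4·E₂; reading off coefficients, c₁ = [0, -2, 0] and c₂ = [2, 4, 4].
Hence T = [2, -1] ⊗ [1, -1, -3] ⊗ [0, -2, 0] + [1, 0] ⊗ [1, -1, -1] ⊗ [2, 4, 4], so rank(T) ≤ 2.
These bounds meet, so rank(T) = 2.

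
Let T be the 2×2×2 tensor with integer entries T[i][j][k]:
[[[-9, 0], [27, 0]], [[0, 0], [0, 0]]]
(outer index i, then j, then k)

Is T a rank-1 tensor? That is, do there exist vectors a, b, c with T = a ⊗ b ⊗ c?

If T = a ⊗ b ⊗ c then every fibre of T is a multiple of the corresponding factor, so read the factors off the fibres through the nonzero entry T[0,0,0] = -9.
The mode-1 fibre T[:,0,0] = [-9, 0] gives a = [1, 0] (primitive direction); the mode-2 fibre T[0,:,0] = [-9, 27] gives b = [1, -3]; then c[k] = T[0,0,k] / (a[0]·b[0]) = [-9, 0] / 1 = [-9, 0].
Expanding [1, 0] ⊗ [1, -3] ⊗ [-9, 0] reproduces all 8 entries of T, so T = [1, 0] ⊗ [1, -3] ⊗ [-9, 0] and rank(T) ≤ 1.
Equivalently every frontal slice T[:,:,k] is c[k] times the rank-1 matrix [1, 0] ⊗ [1, -3]. So T has rank 1 (it is nonzero).

Yes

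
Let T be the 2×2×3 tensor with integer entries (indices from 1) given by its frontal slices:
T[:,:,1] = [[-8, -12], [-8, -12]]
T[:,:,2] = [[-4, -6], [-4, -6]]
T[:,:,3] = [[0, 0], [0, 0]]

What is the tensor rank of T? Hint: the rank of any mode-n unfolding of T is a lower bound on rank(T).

1

Lower bound: T ≠ 0 (e.g. T[1,1,1] = -8), so rank(T) ≥ 1.
Upper bound: if T = a ⊗ b ⊗ c then every fibre of T is a multiple of the corresponding factor, so read the factors off the fibres through the nonzero entry T[1,1,1] = -8.
The mode-1 fibre T[:,1,1] = [-8, -8] gives a = (1, 1) (primitive direction); the mode-2 fibre T[1,:,1] = [-8, -12] gives b = (2, 3); then c[k] = T[1,1,k] / (a[1]·b[1]) = [-8, -4, 0] / 2 = (-4, -2, 0).
Expanding (1, 1) ⊗ (2, 3) ⊗ (-4, -2, 0) reproduces all 12 entries of T, so T = (1, 1) ⊗ (2, 3) ⊗ (-4, -2, 0) and rank(T) ≤ 1.
These bounds meet, so rank(T) = 1.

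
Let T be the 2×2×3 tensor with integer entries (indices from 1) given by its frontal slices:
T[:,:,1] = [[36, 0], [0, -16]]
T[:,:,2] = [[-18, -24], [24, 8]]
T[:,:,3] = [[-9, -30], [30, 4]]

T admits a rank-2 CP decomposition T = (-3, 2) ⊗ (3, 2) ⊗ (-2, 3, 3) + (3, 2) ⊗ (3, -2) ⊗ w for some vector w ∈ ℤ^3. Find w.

Subtract the known terms from T to get the rank-1 residual R = (3, 2) ⊗ (3, -2) ⊗ w, so R[i,j,k] = a[i]·b[j]·w[k]. Pick indices with nonzero a[1]·b[1] = (3)·(3) = 9. Only the fibre through (1,1,·) is needed: R[1,1,:] = T[1,1,:] − Σₗ aₗ[1]bₗ[1]cₗ = [36, -18, -9] − (-3)·(3)·(-2, 3, 3) = [18, 9, 18]. Then w[k] = R[1,1,k] / 9 for each k, giving w = [18, 9, 18] / 9 = (2, 1, 2).

w = (2, 1, 2)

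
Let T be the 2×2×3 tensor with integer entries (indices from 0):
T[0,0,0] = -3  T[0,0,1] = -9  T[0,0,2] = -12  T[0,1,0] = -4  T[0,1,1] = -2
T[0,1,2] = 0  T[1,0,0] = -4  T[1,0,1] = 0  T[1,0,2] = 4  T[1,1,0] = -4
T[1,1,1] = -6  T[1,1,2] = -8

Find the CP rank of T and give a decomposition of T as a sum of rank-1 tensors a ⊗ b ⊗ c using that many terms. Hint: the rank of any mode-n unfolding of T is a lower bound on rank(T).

rank(T) = 3

Lower bound: in the mode-3 unfolding of T (rows indexed by k, columns by (i,j)) the 3×3 minor on rows k ∈ {0, 1, 2}, columns (i,j) ∈ {(0,0), (0,1), (1,0)} is det [[-3, -4, -4], [-9, -2, 0], [-12, 0, 4]] = -24 ≠ 0, so that unfolding has rank ≥ 3 and hence rank(T) ≥ 3 (CP rank is at least every unfolding rank, though it can be larger).
Upper bound: T is a sum of 3 rank-1 terms, T = [1, -1] ⊗ [2, -1] ⊗ [0, -2, -4] + [1, 0] ⊗ [1, 0] ⊗ [1, -1, 0] + [1, 1] ⊗ [1, 1] ⊗ [-4, -4, -4] (one valid choice — decompositions are not unique — normalised so each a, b is primitive with positive first nonzero entry; check it by expanding all entries), so rank(T) ≤ 3.
These bounds meet, so rank(T) = 3.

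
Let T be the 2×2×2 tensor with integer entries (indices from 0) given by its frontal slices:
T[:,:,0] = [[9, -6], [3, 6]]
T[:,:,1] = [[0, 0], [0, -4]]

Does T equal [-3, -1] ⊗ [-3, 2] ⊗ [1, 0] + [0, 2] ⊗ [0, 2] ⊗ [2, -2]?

No

Reconstruct entry (1,1,1) from the claimed factors: Σₗ aₗ[1]bₗ[1]cₗ[1] = (-1)·(2)·(0) + (2)·(2)·(-2) = -8, but T[1,1,1] = -4. The claim is false.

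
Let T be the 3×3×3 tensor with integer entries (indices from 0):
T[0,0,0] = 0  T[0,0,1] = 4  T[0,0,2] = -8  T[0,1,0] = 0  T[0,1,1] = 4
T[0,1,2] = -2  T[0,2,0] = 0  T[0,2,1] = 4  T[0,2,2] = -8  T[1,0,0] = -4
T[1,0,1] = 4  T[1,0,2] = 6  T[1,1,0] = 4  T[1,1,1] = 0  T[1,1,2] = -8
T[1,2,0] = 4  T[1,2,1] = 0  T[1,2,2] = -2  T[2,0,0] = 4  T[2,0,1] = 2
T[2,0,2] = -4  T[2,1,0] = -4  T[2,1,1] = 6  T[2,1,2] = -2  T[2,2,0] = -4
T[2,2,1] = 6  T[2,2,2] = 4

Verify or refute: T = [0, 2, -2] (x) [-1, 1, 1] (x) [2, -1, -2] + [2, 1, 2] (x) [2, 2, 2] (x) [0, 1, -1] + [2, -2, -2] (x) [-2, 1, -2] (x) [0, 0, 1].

Reconstruct entrywise from the claimed factors. For example, T[2,2,2] = 4 and Σₗ aₗ[2]bₗ[2]cₗ[2] = (-2)·(1)·(-2) + (2)·(2)·(-1) + (-2)·(-2)·(1) = 4; checking all 27 entries, every one matches. The claim holds.

Yes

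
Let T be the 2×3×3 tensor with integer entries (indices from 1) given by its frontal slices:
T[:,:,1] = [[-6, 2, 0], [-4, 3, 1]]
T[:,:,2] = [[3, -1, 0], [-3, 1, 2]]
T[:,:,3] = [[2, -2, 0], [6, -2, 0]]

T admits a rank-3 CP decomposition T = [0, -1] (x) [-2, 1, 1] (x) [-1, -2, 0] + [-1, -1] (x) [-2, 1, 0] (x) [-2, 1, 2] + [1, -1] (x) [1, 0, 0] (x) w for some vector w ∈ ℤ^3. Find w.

Subtract the known terms from T to get the rank-1 residual R = [1, -1] (x) [1, 0, 0] (x) w, so R[i,j,k] = a[i]·b[j]·w[k]. Pick indices with nonzero a[1]·b[1] = (1)·(1) = 1. Only the fibre through (1,1,·) is needed: R[1,1,:] = T[1,1,:] − Σₗ aₗ[1]bₗ[1]cₗ = [-6, 3, 2] − (0)·(-2)·[-1, -2, 0] − (-1)·(-2)·[-2, 1, 2] = [-2, 1, -2]. Then w[k] = R[1,1,k] / 1 for each k, giving w = [-2, 1, -2] / 1 = [-2, 1, -2].

w = [-2, 1, -2]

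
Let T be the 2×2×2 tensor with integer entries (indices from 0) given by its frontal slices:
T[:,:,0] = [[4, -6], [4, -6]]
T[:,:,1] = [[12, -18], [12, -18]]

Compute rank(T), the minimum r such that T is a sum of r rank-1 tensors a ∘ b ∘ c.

Lower bound: T ≠ 0 (e.g. T[0,0,0] = 4), so rank(T) ≥ 1.
Upper bound: if T = a ∘ b ∘ c then every fibre of T is a multiple of the corresponding factor, so read the factors off the fibres through the nonzero entry T[0,0,0] = 4.
The mode-1 fibre T[:,0,0] = [4, 4] gives a = [1, 1] (primitive direction); the mode-2 fibre T[0,:,0] = [4, -6] gives b = [2, -3]; then c[k] = T[0,0,k] / (a[0]·b[0]) = [4, 12] / 2 = [2, 6].
Expanding [1, 1] ∘ [2, -3] ∘ [2, 6] reproduces all 8 entries of T, so T = [1, 1] ∘ [2, -3] ∘ [2, 6] and rank(T) ≤ 1.
These bounds meet, so rank(T) = 1.

1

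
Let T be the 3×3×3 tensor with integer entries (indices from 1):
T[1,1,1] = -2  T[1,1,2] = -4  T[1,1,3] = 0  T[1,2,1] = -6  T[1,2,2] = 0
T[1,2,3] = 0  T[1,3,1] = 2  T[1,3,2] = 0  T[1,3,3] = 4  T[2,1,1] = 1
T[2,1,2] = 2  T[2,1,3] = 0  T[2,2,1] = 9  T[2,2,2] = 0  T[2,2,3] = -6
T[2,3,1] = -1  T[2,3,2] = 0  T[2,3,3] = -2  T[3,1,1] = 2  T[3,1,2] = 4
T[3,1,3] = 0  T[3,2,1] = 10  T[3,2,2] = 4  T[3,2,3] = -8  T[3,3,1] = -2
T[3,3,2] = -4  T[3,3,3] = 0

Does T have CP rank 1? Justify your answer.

The mode-2 unfolding of T (rows indexed by j, columns by (i,k) = (1,1), (1,2), (1,3), (2,1), (2,2), (2,3), (3,1), (3,2), (3,3)) is [[-2, -4, 0, 1, 2, 0, 2, 4, 0], [-6, 0, 0, 9, 0, -6, 10, 4, -8], [2, 0, 4, -1, 0, -2, -2, -4, 0]].
There the 3×3 minor on rows j ∈ {1, 2, 3}, columns (i,k) ∈ {(1,1), (1,2), (1,3)} is det [[-2, -4, 0], [-6, 0, 0], [2, 0, 4]] = -96 ≠ 0, so this unfolding has rank ≥ 3; CP rank is at least every unfolding rank, so rank(T) ≥ 3.
In particular rank(T) ≥ 3 > 1, so T is not rank-1.

No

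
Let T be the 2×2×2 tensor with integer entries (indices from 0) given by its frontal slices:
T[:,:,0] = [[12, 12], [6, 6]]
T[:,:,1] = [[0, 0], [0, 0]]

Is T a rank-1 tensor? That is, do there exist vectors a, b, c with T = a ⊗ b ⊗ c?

The mode-1 fibre T[:,0,0] = [12, 6] gives a = (2, 1) (primitive direction); the mode-2 fibre T[0,:,0] = [12, 12] gives b = (1, 1); then c[k] = T[0,0,k] / (a[0]·b[0]) = [12, 0] / 2 = (6, 0).
Expanding (2, 1) ⊗ (1, 1) ⊗ (6, 0) reproduces all 8 entries of T, so T = (2, 1) ⊗ (1, 1) ⊗ (6, 0) and rank(T) ≤ 1.
Equivalently every frontal slice T[:,:,k] is c[k] times the rank-1 matrix (2, 1) ⊗ (1, 1). So T has rank 1 (it is nonzero).

Yes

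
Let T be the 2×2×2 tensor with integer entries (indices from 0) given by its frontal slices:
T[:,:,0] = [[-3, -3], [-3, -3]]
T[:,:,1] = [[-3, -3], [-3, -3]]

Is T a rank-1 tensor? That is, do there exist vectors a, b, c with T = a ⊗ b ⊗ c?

If T = a ⊗ b ⊗ c then every fibre of T is a multiple of the corresponding factor, so read the factors off the fibres through the nonzero entry T[0,0,0] = -3.
The mode-1 fibre T[:,0,0] = [-3, -3] gives a = [1, 1] (primitive direction); the mode-2 fibre T[0,:,0] = [-3, -3] gives b = [1, 1]; then c[k] = T[0,0,k] / (a[0]·b[0]) = [-3, -3] / 1 = [-3, -3].
Expanding [1, 1] ⊗ [1, 1] ⊗ [-3, -3] reproduces all 8 entries of T, so T = [1, 1] ⊗ [1, 1] ⊗ [-3, -3] and rank(T) ≤ 1.
Equivalently every frontal slice T[:,:,k] is c[k] times the rank-1 matrix [1, 1] ⊗ [1, 1]. So T has rank 1 (it is nonzero).

Yes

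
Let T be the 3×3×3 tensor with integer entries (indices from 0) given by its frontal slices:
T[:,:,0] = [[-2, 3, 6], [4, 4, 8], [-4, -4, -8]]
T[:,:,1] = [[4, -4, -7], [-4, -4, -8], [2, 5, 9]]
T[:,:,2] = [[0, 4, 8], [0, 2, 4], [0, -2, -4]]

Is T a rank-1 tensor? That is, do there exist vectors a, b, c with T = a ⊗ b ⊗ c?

The mode-2 unfolding of T (rows indexed by j, columns by (i,k) = (0,0), (0,1), (0,2), (1,0), (1,1), (1,2), (2,0), (2,1), (2,2)) is [[-2, 4, 0, 4, -4, 0, -4, 2, 0], [3, -4, 4, 4, -4, 2, -4, 5, -2], [6, -7, 8, 8, -8, 4, -8, 9, -4]].
There the 3×3 minor on rows j ∈ {0, 1, 2}, columns (i,k) ∈ {(0,0), (0,1), (0,2)} is det [[-2, 4, 0], [3, -4, 4], [6, -7, 8]] = 8 ≠ 0, so this unfolding has rank ≥ 3; CP rank is at least every unfolding rank, so rank(T) ≥ 3.
In particular rank(T) ≥ 3 > 1, so T is not rank-1.

No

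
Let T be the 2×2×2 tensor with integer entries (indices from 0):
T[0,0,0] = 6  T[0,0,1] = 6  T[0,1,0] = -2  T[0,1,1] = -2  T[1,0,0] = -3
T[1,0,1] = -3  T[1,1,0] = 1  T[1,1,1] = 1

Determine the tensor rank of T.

1

Lower bound: T ≠ 0 (e.g. T[0,0,0] = 6), so rank(T) ≥ 1.
Upper bound: if T = a ⊗ b ⊗ c then every fibre of T is a multiple of the corresponding factor, so read the factors off the fibres through the nonzero entry T[0,0,0] = 6.
The mode-1 fibre T[:,0,0] = [6, -3] gives a = [2, -1] (primitive direction); the mode-2 fibre T[0,:,0] = [6, -2] gives b = [3, -1]; then c[k] = T[0,0,k] / (a[0]·b[0]) = [6, 6] / 6 = [1, 1].
Expanding [2, -1] ⊗ [3, -1] ⊗ [1, 1] reproduces all 8 entries of T, so T = [2, -1] ⊗ [3, -1] ⊗ [1, 1] and rank(T) ≤ 1.
These bounds meet, so rank(T) = 1.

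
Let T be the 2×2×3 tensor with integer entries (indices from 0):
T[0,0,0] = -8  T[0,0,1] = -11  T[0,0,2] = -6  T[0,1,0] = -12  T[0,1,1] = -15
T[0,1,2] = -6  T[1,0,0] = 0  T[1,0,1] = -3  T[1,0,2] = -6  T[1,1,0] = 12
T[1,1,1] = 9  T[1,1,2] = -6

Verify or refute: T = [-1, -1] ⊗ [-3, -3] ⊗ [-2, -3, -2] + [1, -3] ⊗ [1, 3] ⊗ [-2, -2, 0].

Reconstruct entrywise from the claimed factors. For example, T[1,0,0] = 0 and Σₗ aₗ[1]bₗ[0]cₗ[0] = (-1)·(-3)·(-2) + (-3)·(1)·(-2) = 0; checking all 12 entries, every one matches. The claim holds.

Yes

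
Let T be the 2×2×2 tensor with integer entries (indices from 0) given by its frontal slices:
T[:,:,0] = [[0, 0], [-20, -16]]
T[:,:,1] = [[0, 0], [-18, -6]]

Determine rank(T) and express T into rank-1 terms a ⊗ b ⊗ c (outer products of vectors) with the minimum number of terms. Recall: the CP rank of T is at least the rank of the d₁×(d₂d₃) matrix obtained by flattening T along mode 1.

rank(T) = 2

Lower bound: the mode-2 unfolding of T (rows indexed by j, columns by (i,k) = (0,0), (0,1), (1,0), (1,1)) is [[0, 0, -20, -18], [0, 0, -16, -6]].
There the 2×2 minor on rows j ∈ {0, 1}, columns (i,k) ∈ {(1,0), (1,1)} is det [[-20, -18], [-16, -6]] = -168 ≠ 0, so this unfolding has rank ≥ 2; CP rank is at least every unfolding rank, so rank(T) ≥ 2. (This is only a lower bound: in general the CP rank may exceed every unfolding rank, so we still need to exhibit 2 rank-1 terms summing to T.)
Upper bound — finding two terms. Every mode-1 slice of T is a multiple of one matrix: T[i,:,:] = a[i]·M with a = (0, 1) and M = [[-20, -18], [-16, -6]] (rows indexed by j, columns by k). So it suffices to write M as a sum of two rank-1 matrices.
Splitting M by its rows (j = 0, 1), M = (1, 0)(-20, -18)ᵀ + (0, 1)(-16, -6)ᵀ.
Hence T = (0, 1) ⊗ (1, 0) ⊗ (-20, -18) + (0, 1) ⊗ (0, 1) ⊗ (-16, -6), so rank(T) ≤ 2.
These bounds meet, so rank(T) = 2.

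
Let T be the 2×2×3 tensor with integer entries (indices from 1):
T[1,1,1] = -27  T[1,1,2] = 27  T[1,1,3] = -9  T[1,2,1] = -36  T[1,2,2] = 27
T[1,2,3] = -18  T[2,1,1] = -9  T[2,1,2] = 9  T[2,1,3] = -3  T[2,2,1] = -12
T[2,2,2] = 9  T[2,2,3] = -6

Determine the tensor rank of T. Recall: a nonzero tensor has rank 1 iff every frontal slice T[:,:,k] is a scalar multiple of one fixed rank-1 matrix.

2

Lower bound: the mode-2 unfolding of T (rows indexed by j, columns by (i,k) = (1,1), (1,2), (1,3), (2,1), (2,2), (2,3)) is [[-27, 27, -9, -9, 9, -3], [-36, 27, -18, -12, 9, -6]].
There the 2×2 minor on rows j ∈ {1, 2}, columns (i,k) ∈ {(1,1), (1,2)} is det [[-27, 27], [-36, 27]] = 243 ≠ 0, so this unfolding has rank ≥ 2; CP rank is at least every unfolding rank, so rank(T) ≥ 2. (This is only a lower bound: in general the CP rank may exceed every unfolding rank, so we still need to exhibit 2 rank-1 terms summing to T.)
Upper bound — finding two terms. Every mode-1 slice of T is a multiple of one matrix: T[i,:,:] = a[i]·M with a = (3, 1) and M = [[-9, 9, -3], [-12, 9, -6]] (rows indexed by j, columns by k). So it suffices to write M as a sum of two rank-1 matrices.
Splitting M by its rows (j = 1, 2), M = (1, 0)(-9, 9, -3)ᵀ + (0, 1)(-12, 9, -6)ᵀ.
Hence T = (3, 1) ⊗ (1, 0) ⊗ (-9, 9, -3) + (3, 1) ⊗ (0, 1) ⊗ (-12, 9, -6), so rank(T) ≤ 2.
These bounds meet, so rank(T) = 2.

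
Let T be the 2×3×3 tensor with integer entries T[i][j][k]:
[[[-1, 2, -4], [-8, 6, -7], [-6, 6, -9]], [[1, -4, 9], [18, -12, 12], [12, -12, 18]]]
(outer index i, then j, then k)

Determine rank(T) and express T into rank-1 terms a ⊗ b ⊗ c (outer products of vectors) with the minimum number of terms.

Lower bound: the mode-3 unfolding of T (rows indexed by k, columns by (i,j) = (0,0), (0,1), (0,2), (1,0), (1,1), (1,2)) is [[-1, -8, -6, 1, 18, 12], [2, 6, 6, -4, -12, -12], [-4, -7, -9, 9, 12, 18]].
There the 2×2 minor on rows k ∈ {0, 1}, columns (i,j) ∈ {(0,0), (0,1)} is det [[-1, -8], [2, 6]] = 10 ≠ 0, so this unfolding has rank ≥ 2; CP rank is at least every unfolding rank, so rank(T) ≥ 2. (Unfolding ranks only ever bound the CP rank from below — rank(T) can be strictly larger than all of them — so the matching upper bound has to come from an explicit 2-term decomposition.)
Upper bound — finding two terms. Write S_k = T[:,:,k] for the frontal slices: S₀ = [[-1, -8, -6], [1, 18, 12]], S₁ = [[2, 6, 6], [-4, -12, -12]], S₂ = [[-4, -7, -9], [9, 12, 18]].
If T = a₁ ⊗ b₁ ⊗ c₁ + a₂ ⊗ b₂ ⊗ c₂ then each S_k = c₁[k]·a₁b₁ᵀ + c₂[k]·a₂b₂ᵀ. S₀ and S₁ are linearly independent, so a₁b₁ᵀ and a₂b₂ᵀ must span the same plane of matrices: they are the rank-1 matrices of the form x·S₀ + y·S₁.
The 2×2 minor of x·S₀ + y·S₁ on rows {0,1}, columns {0,1} is −10·x² + 10·xy = (-10)·(x − y)(x), vanishing at (x:y) = (1:1) and (0:1).
M₁ = S₀ + S₁ = [[1, -2, 0], [-3, 6, 0]] = (1, -3)(1, -2, 0)ᵀ and M₂ = S₁ = [[2, 6, 6], [-4, -12, -12]] = 2·(1, -2)(1, 3, 3)ᵀ, so take a₁ = (1, -3), b₁ = (1, -2, 0), a₂ = (1, -2), b₂ = (1, 3, 3).
Each slice is an integer combination of E₁ = a₁b₁ᵀ and E₂ = a₂b₂ᵀ: S₀ = E₁ − 2·E₂, S₁ = 2·E₂, S₂ = −E₁ − 3·E₂; reading off coefficients, c₁ = (1, 0, -1) and c₂ = (-2, 2, -3).
Hence T = (1, -3) ⊗ (1, -2, 0) ⊗ (1, 0, -1) + (1, -2) ⊗ (1, 3, 3) ⊗ (-2, 2, -3), so rank(T) ≤ 2.
These bounds meet, so rank(T) = 2.
Check entry T[0,1,1] = 6: (1)·(-2)·(0) + (1)·(3)·(2) = 6.

rank(T) = 2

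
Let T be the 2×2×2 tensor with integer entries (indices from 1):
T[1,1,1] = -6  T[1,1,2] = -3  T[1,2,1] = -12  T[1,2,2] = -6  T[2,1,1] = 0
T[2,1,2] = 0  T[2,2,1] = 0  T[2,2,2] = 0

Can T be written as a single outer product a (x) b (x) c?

The mode-1 fibre T[:,1,1] = [-6, 0] gives a = (1, 0) (primitive direction); the mode-2 fibre T[1,:,1] = [-6, -12] gives b = (1, 2); then c[k] = T[1,1,k] / (a[1]·b[1]) = [-6, -3] / 1 = (-6, -3).
Expanding (1, 0) (x) (1, 2) (x) (-6, -3) reproduces all 8 entries of T, so T = (1, 0) (x) (1, 2) (x) (-6, -3) and rank(T) ≤ 1.
Equivalently every frontal slice T[:,:,k] is c[k] times the rank-1 matrix (1, 0) (x) (1, 2). So T has rank 1 (it is nonzero).

Yes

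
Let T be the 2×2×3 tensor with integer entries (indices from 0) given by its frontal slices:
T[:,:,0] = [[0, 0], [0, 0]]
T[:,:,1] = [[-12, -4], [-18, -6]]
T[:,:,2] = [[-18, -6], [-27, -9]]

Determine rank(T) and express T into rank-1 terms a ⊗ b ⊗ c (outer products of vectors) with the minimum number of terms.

Lower bound: T ≠ 0 (e.g. T[0,0,1] = -12), so rank(T) ≥ 1.
Upper bound: if T = a ⊗ b ⊗ c then every fibre of T is a multiple of the corresponding factor, so read the factors off the fibres through the nonzero entry T[0,0,1] = -12.
The mode-1 fibre T[:,0,1] = [-12, -18] gives a = [2, 3] (primitive direction); the mode-2 fibre T[0,:,1] = [-12, -4] gives b = [3, 1]; then c[k] = T[0,0,k] / (a[0]·b[0]) = [0, -12, -18] / 6 = [0, -2, -3].
Expanding [2, 3] ⊗ [3, 1] ⊗ [0, -2, -3] reproduces all 12 entries of T, so T = [2, 3] ⊗ [3, 1] ⊗ [0, -2, -3] and rank(T) ≤ 1.
These bounds meet, so rank(T) = 1.

rank(T) = 1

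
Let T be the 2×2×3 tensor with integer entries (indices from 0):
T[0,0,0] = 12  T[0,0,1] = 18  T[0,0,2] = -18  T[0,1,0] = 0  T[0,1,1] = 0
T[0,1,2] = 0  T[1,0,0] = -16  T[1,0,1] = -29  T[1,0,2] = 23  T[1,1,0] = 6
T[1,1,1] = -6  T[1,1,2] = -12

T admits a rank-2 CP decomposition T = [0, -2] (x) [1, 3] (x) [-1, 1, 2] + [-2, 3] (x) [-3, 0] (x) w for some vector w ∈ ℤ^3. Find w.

Subtract the known terms from T to get the rank-1 residual R = [-2, 3] (x) [-3, 0] (x) w, so R[i,j,k] = a[i]·b[j]·w[k]. Pick indices with nonzero a[0]·b[0] = (-2)·(-3) = 6. Only the fibre through (0,0,·) is needed: R[0,0,:] = T[0,0,:] − Σₗ aₗ[0]bₗ[0]cₗ = [12, 18, -18] − (0)·(1)·[-1, 1, 2] = [12, 18, -18]. Then w[k] = R[0,0,k] / 6 for each k, giving w = [12, 18, -18] / 6 = [2, 3, -3].

w = [2, 3, -3]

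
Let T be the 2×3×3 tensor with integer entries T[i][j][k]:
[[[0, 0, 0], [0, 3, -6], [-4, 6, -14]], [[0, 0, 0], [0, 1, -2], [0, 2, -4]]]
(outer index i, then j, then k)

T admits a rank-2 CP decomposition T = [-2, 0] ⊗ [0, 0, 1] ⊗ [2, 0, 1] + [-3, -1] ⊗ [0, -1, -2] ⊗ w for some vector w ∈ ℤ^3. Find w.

w = [0, 1, -2]

Subtract the known terms from T to get the rank-1 residual R = [-3, -1] ⊗ [0, -1, -2] ⊗ w, so R[i,j,k] = a[i]·b[j]·w[k]. Pick indices with nonzero a[0]·b[1] = (-3)·(-1) = 3. Only the fibre through (0,1,·) is needed: R[0,1,:] = T[0,1,:] − Σₗ aₗ[0]bₗ[1]cₗ = [0, 3, -6] − (-2)·(0)·[2, 0, 1] = [0, 3, -6]. Then w[k] = R[0,1,k] / 3 for each k, giving w = [0, 3, -6] / 3 = [0, 1, -2].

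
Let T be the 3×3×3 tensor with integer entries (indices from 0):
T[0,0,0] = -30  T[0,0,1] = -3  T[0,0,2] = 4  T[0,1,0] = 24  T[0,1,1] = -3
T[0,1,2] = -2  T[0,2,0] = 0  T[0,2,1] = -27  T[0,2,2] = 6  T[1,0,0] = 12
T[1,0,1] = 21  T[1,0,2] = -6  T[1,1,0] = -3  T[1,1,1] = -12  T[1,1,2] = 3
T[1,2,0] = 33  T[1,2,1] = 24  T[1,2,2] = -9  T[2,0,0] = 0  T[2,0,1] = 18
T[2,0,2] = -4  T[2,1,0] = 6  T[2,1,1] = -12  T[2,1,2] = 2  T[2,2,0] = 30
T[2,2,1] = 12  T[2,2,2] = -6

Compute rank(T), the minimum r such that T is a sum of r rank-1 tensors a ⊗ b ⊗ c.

Lower bound: the mode-2 unfolding of T (rows indexed by j, columns by (i,k) = (0,0), (0,1), (0,2), (1,0), (1,1), (1,2), (2,0), (2,1), (2,2)) is [[-30, -3, 4, 12, 21, -6, 0, 18, -4], [24, -3, -2, -3, -12, 3, 6, -12, 2], [0, -27, 6, 33, 24, -9, 30, 12, -6]].
There the 2×2 minor on rows j ∈ {0, 1}, columns (i,k) ∈ {(0,0), (0,1)} is det [[-30, -3], [24, -3]] = 162 ≠ 0, so this unfolding has rank ≥ 2; CP rank is at least every unfolding rank, so rank(T) ≥ 2. (This is only a lower bound: in general the CP rank may exceed every unfolding rank, so we still need to exhibit 2 rank-1 terms summing to T.)
Upper bound — finding two terms. Write S_k = T[:,:,k] for the frontal slices: S₀ = [[-30, 24, 0], [12, -3, 33], [0, 6, 30]], S₁ = [[-3, -3, -27], [21, -12, 24], [18, -12, 12]], S₂ = [[4, -2, 6], [-6, 3, -9], [-4, 2, -6]].
If T = a₁ ⊗ b₁ ⊗ c₁ + a₂ ⊗ b₂ ⊗ c₂ then each S_k = c₁[k]·a₁b₁ᵀ + c₂[k]·a₂b₂ᵀ. S₀ and S₁ are linearly independent, so a₁b₁ᵀ and a₂b₂ᵀ must span the same plane of matrices: they are the rank-1 matrices of the form x·S₀ + y·S₁.
The 2×2 minor of x·S₀ + y·S₁ on rows {0,1}, columns {0,1} is −198·x² − 99·xy + 99·y² = (-99)·(2·x − y)(x + y), vanishing at (x:y) = (1:2) and (1:-1).
M₁ = S₀ + 2·S₁ = [[-36, 18, -54], [54, -27, 81], [36, -18, 54]] = (-9)·[2, -3, -2][2, -1, 3]ᵀ and M₂ = S₀ − S₁ = [[-27, 27, 27], [-9, 9, 9], [-18, 18, 18]] = (-9)·[3, 1, 2][1, -1, -1]ᵀ, so take a₁ = [2, -3, -2], b₁ = [2, -1, 3], a₂ = [3, 1, 2], b₂ = [1, -1, -1].
Each slice is an integer combination of E₁ = a₁b₁ᵀ and E₂ = a₂b₂ᵀ: S₀ = −3·E₁ − 6·E₂, S₁ = −3·E₁ + 3·E₂, S₂ = E₁; reading off coefficients, c₁ = [-3, -3, 1] and c₂ = [-6, 3, 0].
Hence T = [2, -3, -2] ⊗ [2, -1, 3] ⊗ [-3, -3, 1] + [3, 1, 2] ⊗ [1, -1, -1] ⊗ [-6, 3, 0], so rank(T) ≤ 2.
These bounds meet, so rank(T) = 2.

2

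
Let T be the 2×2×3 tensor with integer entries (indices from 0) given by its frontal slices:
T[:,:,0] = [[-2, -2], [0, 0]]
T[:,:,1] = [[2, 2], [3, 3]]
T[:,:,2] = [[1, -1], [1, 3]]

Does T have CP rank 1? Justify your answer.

No

The mode-3 unfolding of T (rows indexed by k, columns by (i,j) = (0,0), (0,1), (1,0), (1,1)) is [[-2, -2, 0, 0], [2, 2, 3, 3], [1, -1, 1, 3]].
There the 3×3 minor on rows k ∈ {0, 1, 2}, columns (i,j) ∈ {(0,0), (0,1), (1,0)} is det [[-2, -2, 0], [2, 2, 3], [1, -1, 1]] = -12 ≠ 0, so this unfolding has rank ≥ 3; CP rank is at least every unfolding rank, so rank(T) ≥ 3.
In particular rank(T) ≥ 3 > 1, so T is not rank-1.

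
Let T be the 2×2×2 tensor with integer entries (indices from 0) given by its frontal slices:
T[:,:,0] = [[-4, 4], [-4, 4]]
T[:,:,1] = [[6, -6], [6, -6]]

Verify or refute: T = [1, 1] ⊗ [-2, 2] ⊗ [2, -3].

Reconstruct entrywise from the claimed factors. For example, T[1,0,0] = -4 and Σₗ aₗ[1]bₗ[0]cₗ[0] = (1)·(-2)·(2) = -4; checking all 8 entries, every one matches. The claim holds.

Yes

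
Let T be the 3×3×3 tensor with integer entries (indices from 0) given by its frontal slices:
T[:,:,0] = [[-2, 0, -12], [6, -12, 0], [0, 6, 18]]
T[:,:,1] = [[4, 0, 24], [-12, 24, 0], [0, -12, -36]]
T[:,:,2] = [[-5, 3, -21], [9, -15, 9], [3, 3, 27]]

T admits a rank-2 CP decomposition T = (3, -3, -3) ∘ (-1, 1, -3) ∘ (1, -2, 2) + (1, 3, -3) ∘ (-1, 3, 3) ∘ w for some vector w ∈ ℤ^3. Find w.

w = (-1, 2, -1)

Subtract the known terms from T to get the rank-1 residual R = (1, 3, -3) ∘ (-1, 3, 3) ∘ w, so R[i,j,k] = a[i]·b[j]·w[k]. Pick indices with nonzero a[0]·b[0] = (1)·(-1) = -1. Only the fibre through (0,0,·) is needed: R[0,0,:] = T[0,0,:] − Σₗ aₗ[0]bₗ[0]cₗ = [-2, 4, -5] − (3)·(-1)·(1, -2, 2) = [1, -2, 1]. Then w[k] = R[0,0,k] / -1 for each k, giving w = [1, -2, 1] / -1 = (-1, 2, -1).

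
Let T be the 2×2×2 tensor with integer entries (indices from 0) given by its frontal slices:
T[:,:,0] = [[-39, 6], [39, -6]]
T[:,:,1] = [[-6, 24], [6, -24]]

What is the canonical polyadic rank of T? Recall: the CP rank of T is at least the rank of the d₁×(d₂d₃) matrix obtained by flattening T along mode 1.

2

Lower bound: in the mode-2 unfolding of T (rows indexed by j, columns by (i,k)) the 2×2 minor on rows j ∈ {0, 1}, columns (i,k) ∈ {(0,0), (0,1)} is det [[-39, -6], [6, 24]] = -900 ≠ 0, so that unfolding has rank ≥ 2 and hence rank(T) ≥ 2 (CP rank is at least every unfolding rank, though it can be larger).
Upper bound: T[i,:,:] = a[i]·M for every slice, with a = (1, -1) and M = [[-39, -6], [6, 24]] (rows j, columns k).
Splitting M by its rows (j = 0, 1), M = (1, 0)(-39, -6)ᵀ + (0, 1)(6, 24)ᵀ.
Hence T = (1, -1) ⊗ (1, 0) ⊗ (-39, -6) + (1, -1) ⊗ (0, 1) ⊗ (6, 24), so rank(T) ≤ 2.
These bounds meet, so rank(T) = 2.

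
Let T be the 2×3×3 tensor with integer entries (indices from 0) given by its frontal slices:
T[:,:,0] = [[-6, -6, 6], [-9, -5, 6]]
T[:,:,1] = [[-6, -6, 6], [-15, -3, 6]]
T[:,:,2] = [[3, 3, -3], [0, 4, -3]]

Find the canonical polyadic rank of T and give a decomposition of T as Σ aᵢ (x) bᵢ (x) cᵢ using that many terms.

rank(T) = 2

Lower bound: in the mode-3 unfolding of T (rows indexed by k, columns by (i,j)) the 2×2 minor on rows k ∈ {0, 1}, columns (i,j) ∈ {(0,0), (1,0)} is det [[-6, -9], [-6, -15]] = 36 ≠ 0, so that unfolding has rank ≥ 2 and hence rank(T) ≥ 2 (CP rank is at least every unfolding rank, though it can be larger).
Upper bound: with S_k = T[:,:,k], the two rank-1 terms a₁b₁ᵀ, a₂b₂ᵀ are the rank-1 members of the pencil x·S₀ + y·S₁.
The 2×2 minor of x·S₀ + y·S₁ on rows {0,1}, columns {0,1} is −24·x² − 96·xy − 72·y² = (-24)·(x + 3·y)(x + y), vanishing at (x:y) = (3:-1) and (1:-1).
M₁ = 3·S₀ − S₁ = [[-12, -12, 12], [-12, -12, 12]] = (-12)·[1, 1][1, 1, -1]ᵀ and M₂ = S₀ − S₁ = [[0, 0, 0], [6, -2, 0]] = 2·[0, 1][3, -1, 0]ᵀ, so take a₁ = [1, 1], b₁ = [1, 1, -1], a₂ = [0, 1], b₂ = [3, -1, 0].
Each slice is an integer combination of E₁ = a₁b₁ᵀ and E₂ = a₂b₂ᵀ: S₀ = −6·E₁ − E₂, S₁ = −6·E₁ − 3·E₂, S₂ = 3·E₁ − E₂; reading off coefficients, c₁ = [-6, -6, 3] and c₂ = [-1, -3, -1].
Hence T = [1, 1] (x) [1, 1, -1] (x) [-6, -6, 3] + [0, 1] (x) [3, -1, 0] (x) [-1, -3, -1], so rank(T) ≤ 2.
These bounds meet, so rank(T) = 2.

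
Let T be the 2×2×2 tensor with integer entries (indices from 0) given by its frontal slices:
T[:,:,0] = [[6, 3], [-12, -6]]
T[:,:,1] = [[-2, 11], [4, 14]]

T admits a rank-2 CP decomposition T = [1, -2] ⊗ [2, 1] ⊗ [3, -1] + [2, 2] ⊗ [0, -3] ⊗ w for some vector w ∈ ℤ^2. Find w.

w = [0, -2]

Subtract the known terms from T to get the rank-1 residual R = [2, 2] ⊗ [0, -3] ⊗ w, so R[i,j,k] = a[i]·b[j]·w[k]. Pick indices with nonzero a[0]·b[1] = (2)·(-3) = -6. Only the fibre through (0,1,·) is needed: R[0,1,:] = T[0,1,:] − Σₗ aₗ[0]bₗ[1]cₗ = [3, 11] − (1)·(1)·[3, -1] = [0, 12]. Then w[k] = R[0,1,k] / -6 for each k, giving w = [0, 12] / -6 = [0, -2].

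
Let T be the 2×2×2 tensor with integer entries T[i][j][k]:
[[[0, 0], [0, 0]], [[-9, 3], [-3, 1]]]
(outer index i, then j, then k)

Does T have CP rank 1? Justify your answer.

Yes

If T = a (x) b (x) c then every fibre of T is a multiple of the corresponding factor, so read the factors off the fibres through the nonzero entry T[1,0,0] = -9.
The mode-1 fibre T[:,0,0] = [0, -9] gives a = (0, 1) (primitive direction); the mode-2 fibre T[1,:,0] = [-9, -3] gives b = (3, 1); then c[k] = T[1,0,k] / (a[1]·b[0]) = [-9, 3] / 3 = (-3, 1).
Expanding (0, 1) (x) (3, 1) (x) (-3, 1) reproduces all 8 entries of T, so T = (0, 1) (x) (3, 1) (x) (-3, 1) and rank(T) ≤ 1.
Equivalently every frontal slice T[:,:,k] is c[k] times the rank-1 matrix (0, 1) (x) (3, 1). So T has rank 1 (it is nonzero).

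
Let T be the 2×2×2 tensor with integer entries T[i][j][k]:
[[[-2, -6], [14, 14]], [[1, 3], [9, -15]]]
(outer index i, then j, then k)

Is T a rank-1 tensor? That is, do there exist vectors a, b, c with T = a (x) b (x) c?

No

The mode-2 unfolding of T (rows indexed by j, columns by (i,k) = (0,0), (0,1), (1,0), (1,1)) is [[-2, -6, 1, 3], [14, 14, 9, -15]].
There the 2×2 minor on rows j ∈ {0, 1}, columns (i,k) ∈ {(0,0), (0,1)} is det [[-2, -6], [14, 14]] = 56 ≠ 0, so this unfolding has rank ≥ 2; CP rank is at least every unfolding rank, so rank(T) ≥ 2.
In particular rank(T) ≥ 2 > 1, so T is not rank-1.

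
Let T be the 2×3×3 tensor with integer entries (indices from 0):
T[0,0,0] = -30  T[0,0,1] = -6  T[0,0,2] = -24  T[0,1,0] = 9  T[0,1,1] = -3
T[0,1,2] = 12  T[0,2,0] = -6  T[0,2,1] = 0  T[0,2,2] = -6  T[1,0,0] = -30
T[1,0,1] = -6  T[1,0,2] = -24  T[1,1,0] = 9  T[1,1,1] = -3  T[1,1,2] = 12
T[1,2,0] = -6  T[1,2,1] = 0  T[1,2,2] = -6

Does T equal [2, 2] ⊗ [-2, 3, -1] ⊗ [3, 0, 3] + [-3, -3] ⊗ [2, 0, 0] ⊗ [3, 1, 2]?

Reconstruct entry (0,1,0) from the claimed factors: Σₗ aₗ[0]bₗ[1]cₗ[0] = (2)·(3)·(3) + (-3)·(0)·(3) = 18, but T[0,1,0] = 9. The claim is false.

No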